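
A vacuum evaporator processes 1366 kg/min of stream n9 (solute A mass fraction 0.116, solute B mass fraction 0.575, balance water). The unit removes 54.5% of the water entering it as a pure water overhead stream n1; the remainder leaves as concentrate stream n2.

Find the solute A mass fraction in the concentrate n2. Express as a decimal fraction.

0.139

solute A is not removed: 1366×0.116 = 158.46 kg/min of solute A enters n2.
water entering = 1366×0.309 = 422.09 kg/min; overhead removed = 0.545×422.09 = 230.04 kg/min.
Concentrate = 1366 − 230.04 = 1136 kg/min.
Mass fraction = 158.46/1136 = 0.139.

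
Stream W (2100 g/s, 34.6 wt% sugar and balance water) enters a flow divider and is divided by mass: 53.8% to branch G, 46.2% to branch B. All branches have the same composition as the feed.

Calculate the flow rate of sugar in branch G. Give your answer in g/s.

390.9 g/s

Branch G total = 0.538×2100 = 1129.8 g/s.
sugar in G = 0.346×1129.8 = 390.91 g/s.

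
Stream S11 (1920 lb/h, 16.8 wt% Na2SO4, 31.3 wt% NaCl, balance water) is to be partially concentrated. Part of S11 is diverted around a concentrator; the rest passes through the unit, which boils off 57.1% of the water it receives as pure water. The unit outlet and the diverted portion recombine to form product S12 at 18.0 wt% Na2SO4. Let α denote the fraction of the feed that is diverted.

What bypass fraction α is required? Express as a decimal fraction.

All 1920×0.168 = 322.56 lb/h of Na2SO4 reaches S12, so S12 = 322.56/0.180 = 1792 lb/h and vapour = 128 lb/h.
The evaporator receives (1−α)·1920 of feed at 0.519 water and removes 0.571 of that water:
0.571×0.519×(1−α)×1920 = 128
(1−α) = 128/568.99 = 0.2250;  α = 0.7750.

0.775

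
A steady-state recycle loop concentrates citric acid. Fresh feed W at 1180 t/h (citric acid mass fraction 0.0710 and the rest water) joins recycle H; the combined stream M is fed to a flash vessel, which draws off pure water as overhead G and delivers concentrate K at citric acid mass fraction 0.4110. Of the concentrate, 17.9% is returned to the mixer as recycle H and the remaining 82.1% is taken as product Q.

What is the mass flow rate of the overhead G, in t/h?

Overall citric acid balance (none leaves overhead): citric acid in fresh feed = citric acid in product, i.e. 1180×0.071 = (1−0.179)·K·0.411.
K = 83.78/(0.411×0.821) = 248.29 t/h.
Recycle H = 0.179×248.29 = 44.444 t/h.
Combined feed M = 1180 + 44.444 = 1224.4 t/h.
Overhead G = M − K = 1224.4 − 248.29 = 976.16 t/h.

976.2 t/h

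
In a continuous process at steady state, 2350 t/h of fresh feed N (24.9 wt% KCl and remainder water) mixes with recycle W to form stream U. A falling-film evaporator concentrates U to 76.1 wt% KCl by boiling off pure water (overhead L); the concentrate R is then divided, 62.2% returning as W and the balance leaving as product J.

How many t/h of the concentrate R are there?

Overall KCl balance (none leaves overhead): KCl in fresh feed = KCl in product, i.e. 2350×0.249 = (1−0.622)·R·0.761.
R = 585.15/(0.761×0.378) = 2034.2 t/h.

2034 t/h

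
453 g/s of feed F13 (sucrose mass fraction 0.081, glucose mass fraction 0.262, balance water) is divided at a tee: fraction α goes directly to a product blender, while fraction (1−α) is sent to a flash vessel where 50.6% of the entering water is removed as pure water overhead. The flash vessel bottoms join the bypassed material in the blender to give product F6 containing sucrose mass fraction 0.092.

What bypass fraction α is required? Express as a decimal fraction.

0.640

All 453×0.081 = 36.693 g/s of sucrose reaches F6, so F6 = 36.693/0.092 = 398.84 g/s and vapour = 54.163 g/s.
The evaporator receives (1−α)·453 of feed at 0.657 water and removes 0.506 of that water:
0.506×0.657×(1−α)×453 = 54.163
(1−α) = 54.163/150.6 = 0.3597;  α = 0.6403.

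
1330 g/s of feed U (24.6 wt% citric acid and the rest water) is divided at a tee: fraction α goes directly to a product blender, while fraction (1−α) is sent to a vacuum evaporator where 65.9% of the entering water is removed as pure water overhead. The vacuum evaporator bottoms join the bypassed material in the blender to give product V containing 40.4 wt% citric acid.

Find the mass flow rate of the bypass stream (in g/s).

283.2 g/s

All 1330×0.246 = 327.18 g/s of citric acid reaches V, so V = 327.18/0.404 = 809.85 g/s and vapour = 520.15 g/s.
The evaporator receives (1−α)·1330 of feed at 0.754 water and removes 0.659 of that water:
0.659×0.754×(1−α)×1330 = 520.15
(1−α) = 520.15/660.86 = 0.7871;  α = 0.2129.
Bypass flow = 0.2129×1330 = 283.18 g/s.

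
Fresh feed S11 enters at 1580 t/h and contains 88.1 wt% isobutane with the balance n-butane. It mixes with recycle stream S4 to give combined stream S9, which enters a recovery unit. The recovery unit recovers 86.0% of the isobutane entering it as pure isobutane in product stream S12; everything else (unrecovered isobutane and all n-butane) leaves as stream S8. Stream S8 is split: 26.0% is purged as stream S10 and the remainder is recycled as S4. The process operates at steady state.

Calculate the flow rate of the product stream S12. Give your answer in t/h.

1335 t/h

isobutane in S9: m_A = 1580×0.881 + (1−0.260)·(1−0.860)·m_A, so m_A = 1392/0.8964 = 1552.9 t/h.
Product S12 = 0.860×1552.9 = 1335.5 t/h.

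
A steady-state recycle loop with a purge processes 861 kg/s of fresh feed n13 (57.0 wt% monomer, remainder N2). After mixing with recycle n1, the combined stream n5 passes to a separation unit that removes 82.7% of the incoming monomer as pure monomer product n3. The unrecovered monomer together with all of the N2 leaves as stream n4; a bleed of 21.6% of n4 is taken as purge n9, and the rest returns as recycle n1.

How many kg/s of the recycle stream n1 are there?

N2 enters only via n13 and leaves only via the purge: 861×0.430 = 0.216×(N2 in n4), and the separation unit passes all N2, so N2 in n5 = N2 in n4 = 1714 kg/s.
monomer in n5: m_A = 861×0.570 + (1−0.216)·(1−0.827)·m_A, so m_A = 490.77/0.8644 = 567.78 kg/s.
n4 = (1−0.827)×567.78 + 1714 = 1812.3 kg/s.
Recycle n1 = (1−0.216)×1812.3 = 1420.8 kg/s.

1421 kg/s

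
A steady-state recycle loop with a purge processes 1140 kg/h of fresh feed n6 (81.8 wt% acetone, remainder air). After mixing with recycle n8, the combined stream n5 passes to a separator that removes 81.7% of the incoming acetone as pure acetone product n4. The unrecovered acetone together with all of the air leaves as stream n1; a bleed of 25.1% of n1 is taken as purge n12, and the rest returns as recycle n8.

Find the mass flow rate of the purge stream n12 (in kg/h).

air enters only via n6 and leaves only via the purge: 1140×0.182 = 0.251×(air in n1), and the separator passes all air, so air in n5 = air in n1 = 826.61 kg/h.
acetone in n5: m_A = 1140×0.818 + (1−0.251)·(1−0.817)·m_A, so m_A = 932.52/0.8629 = 1080.6 kg/h.
n1 = (1−0.817)×1080.6 + 826.61 = 1024.4 kg/h.
Purge n12 = 0.251×1024.4 = 257.12 kg/h.

257.1 kg/h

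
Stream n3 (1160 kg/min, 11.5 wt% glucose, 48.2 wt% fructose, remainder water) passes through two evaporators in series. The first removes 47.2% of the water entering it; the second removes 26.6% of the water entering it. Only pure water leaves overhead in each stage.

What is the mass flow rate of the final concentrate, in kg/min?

873.7 kg/min

water in feed = 1160×0.403 = 467.48 kg/min.
After stage 1: water left = (1−0.472)×467.48 = 246.83; stream total = 939.35 kg/min.
After stage 2: water left = (1−0.266)×246.83 = 181.17; final concentrate = 873.69 kg/min.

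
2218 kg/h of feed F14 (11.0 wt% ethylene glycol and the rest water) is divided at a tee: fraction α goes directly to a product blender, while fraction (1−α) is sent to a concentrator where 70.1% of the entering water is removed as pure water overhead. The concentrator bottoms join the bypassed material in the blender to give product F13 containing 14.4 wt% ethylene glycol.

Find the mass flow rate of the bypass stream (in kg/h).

All 2218×0.110 = 243.98 kg/h of ethylene glycol reaches F13, so F13 = 243.98/0.144 = 1694.3 kg/h and vapour = 523.69 kg/h.
The evaporator receives (1−α)·2218 of feed at 0.890 water and removes 0.701 of that water:
0.701×0.890×(1−α)×2218 = 523.69
(1−α) = 523.69/1383.8 = 0.3784;  α = 0.6216.
Bypass flow = 0.6216×2218 = 1378.6 kg/h.

1379 kg/h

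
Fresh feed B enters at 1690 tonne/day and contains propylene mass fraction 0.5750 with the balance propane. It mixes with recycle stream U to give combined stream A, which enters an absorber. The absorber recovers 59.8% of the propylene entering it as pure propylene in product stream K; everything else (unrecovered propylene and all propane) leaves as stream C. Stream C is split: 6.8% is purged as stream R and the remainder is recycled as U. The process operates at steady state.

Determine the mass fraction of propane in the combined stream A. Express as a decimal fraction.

propane enters only via B and leaves only via the purge: 1690×0.425 = 0.068×(propane in C), and the absorber passes all propane, so propane in A = propane in C = 10562 tonne/day.
propylene in A: m_A = 1690×0.575 + (1−0.068)·(1−0.598)·m_A, so m_A = 971.75/0.6253 = 1554 tonne/day.
A = 1554 + 10562 = 12116 tonne/day.
propane fraction in A = 10562/12116 = 0.8717.

0.8717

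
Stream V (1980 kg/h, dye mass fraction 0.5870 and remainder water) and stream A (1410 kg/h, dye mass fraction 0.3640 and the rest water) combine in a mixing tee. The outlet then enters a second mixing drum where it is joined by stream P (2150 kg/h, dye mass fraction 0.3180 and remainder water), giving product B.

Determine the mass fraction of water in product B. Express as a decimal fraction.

0.5742

Overall, product flow = 5540 kg/h.
water in = 1980×0.413 + 1410×0.636 + 2150×0.682 = 3180.8 kg/h.
water fraction in B = 0.5742.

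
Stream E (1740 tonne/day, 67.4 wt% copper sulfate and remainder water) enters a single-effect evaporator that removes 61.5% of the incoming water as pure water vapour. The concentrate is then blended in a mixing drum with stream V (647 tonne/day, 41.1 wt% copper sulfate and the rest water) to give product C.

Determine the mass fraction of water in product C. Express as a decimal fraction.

Vapour removed = 0.615×0.326×1740 = 348.85 tonne/day; concentrate = 1391.1 tonne/day.
water reaching the mixer = 218.39 (from concentrate) + 647×0.589 = 599.47 tonne/day.
Product flow = 1391.1 + 647 = 2038.1 tonne/day; water fraction = 0.294.

0.294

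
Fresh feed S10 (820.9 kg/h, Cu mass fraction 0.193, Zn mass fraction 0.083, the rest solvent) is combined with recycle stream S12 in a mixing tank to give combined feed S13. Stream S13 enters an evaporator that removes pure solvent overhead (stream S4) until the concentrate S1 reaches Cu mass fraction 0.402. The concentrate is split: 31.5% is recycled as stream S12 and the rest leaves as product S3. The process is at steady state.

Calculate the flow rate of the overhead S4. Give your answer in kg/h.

426.8 kg/h

Overall Cu balance (none leaves overhead): Cu in fresh feed = Cu in product, i.e. 820.9×0.193 = (1−0.315)·S1·0.402.
S1 = 158.43/(0.402×0.685) = 575.35 kg/h.
Recycle S12 = 0.315×575.35 = 181.23 kg/h.
Combined feed S13 = 820.9 + 181.23 = 1002.1 kg/h.
Overhead S4 = S13 − S1 = 1002.1 − 575.35 = 426.79 kg/h.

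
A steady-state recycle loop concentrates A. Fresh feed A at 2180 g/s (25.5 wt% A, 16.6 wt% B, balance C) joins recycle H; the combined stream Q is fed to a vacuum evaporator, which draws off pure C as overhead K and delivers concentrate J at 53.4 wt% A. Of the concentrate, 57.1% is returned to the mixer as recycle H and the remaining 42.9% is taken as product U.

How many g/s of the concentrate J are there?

2427 g/s

Overall A balance (none leaves overhead): A in fresh feed = A in product, i.e. 2180×0.255 = (1−0.571)·J·0.534.
J = 555.9/(0.534×0.429) = 2426.6 g/s.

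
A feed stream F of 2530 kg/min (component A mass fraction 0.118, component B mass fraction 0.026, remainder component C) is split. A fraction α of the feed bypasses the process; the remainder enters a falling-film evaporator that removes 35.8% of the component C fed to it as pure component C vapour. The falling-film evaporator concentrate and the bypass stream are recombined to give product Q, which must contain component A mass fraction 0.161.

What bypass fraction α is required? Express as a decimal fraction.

All 2530×0.118 = 298.54 kg/min of component A reaches Q, so Q = 298.54/0.161 = 1854.3 kg/min and vapour = 675.71 kg/min.
The evaporator receives (1−α)·2530 of feed at 0.856 component C and removes 0.358 of that component C:
0.358×0.856×(1−α)×2530 = 675.71
(1−α) = 675.71/775.31 = 0.8715;  α = 0.1285.

0.128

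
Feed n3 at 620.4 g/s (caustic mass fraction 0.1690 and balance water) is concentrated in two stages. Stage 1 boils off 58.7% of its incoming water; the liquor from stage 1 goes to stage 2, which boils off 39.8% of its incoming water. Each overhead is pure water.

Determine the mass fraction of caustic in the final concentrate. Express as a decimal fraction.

0.4499

water in feed = 620.4×0.831 = 515.55 g/s.
After stage 1: water left = (1−0.587)×515.55 = 212.92; stream total = 317.77 g/s.
After stage 2: water left = (1−0.398)×212.92 = 128.18; final concentrate = 233.03 g/s.
caustic fraction = 104.85/233.03 = 0.4499.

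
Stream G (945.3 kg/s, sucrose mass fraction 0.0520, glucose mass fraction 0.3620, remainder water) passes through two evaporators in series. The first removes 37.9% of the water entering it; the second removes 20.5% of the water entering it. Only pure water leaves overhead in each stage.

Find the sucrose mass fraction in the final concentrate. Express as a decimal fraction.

water in feed = 945.3×0.586 = 553.95 kg/s.
After stage 1: water left = (1−0.379)×553.95 = 344; stream total = 735.35 kg/s.
After stage 2: water left = (1−0.205)×344 = 273.48; final concentrate = 664.83 kg/s.
sucrose fraction = 49.156/664.83 = 0.0739.

0.0739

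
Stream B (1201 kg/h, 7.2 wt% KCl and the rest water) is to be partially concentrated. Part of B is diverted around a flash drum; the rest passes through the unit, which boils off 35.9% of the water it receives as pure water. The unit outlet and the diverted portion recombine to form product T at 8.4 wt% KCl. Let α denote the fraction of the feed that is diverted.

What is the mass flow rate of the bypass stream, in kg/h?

All 1201×0.072 = 86.472 kg/h of KCl reaches T, so T = 86.472/0.084 = 1029.4 kg/h and vapour = 171.57 kg/h.
The evaporator receives (1−α)·1201 of feed at 0.928 water and removes 0.359 of that water:
0.359×0.928×(1−α)×1201 = 171.57
(1−α) = 171.57/400.12 = 0.4288;  α = 0.5712.
Bypass flow = 0.5712×1201 = 686.01 kg/h.

686 kg/h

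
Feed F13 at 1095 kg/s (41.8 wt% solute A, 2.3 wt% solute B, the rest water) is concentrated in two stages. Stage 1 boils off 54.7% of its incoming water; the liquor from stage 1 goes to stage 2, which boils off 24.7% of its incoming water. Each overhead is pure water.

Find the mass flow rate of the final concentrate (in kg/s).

691.7 kg/s

water in feed = 1095×0.559 = 612.11 kg/s.
After stage 1: water left = (1−0.547)×612.11 = 277.28; stream total = 760.18 kg/s.
After stage 2: water left = (1−0.247)×277.28 = 208.79; final concentrate = 691.69 kg/s.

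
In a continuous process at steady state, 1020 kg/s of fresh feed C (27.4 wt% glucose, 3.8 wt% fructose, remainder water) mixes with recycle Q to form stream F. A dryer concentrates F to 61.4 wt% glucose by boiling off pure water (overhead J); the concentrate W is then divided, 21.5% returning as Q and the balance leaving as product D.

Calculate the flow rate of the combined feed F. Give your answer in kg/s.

1145 kg/s

Overall glucose balance (none leaves overhead): glucose in fresh feed = glucose in product, i.e. 1020×0.274 = (1−0.215)·W·0.614.
W = 279.48/(0.614×0.785) = 579.85 kg/s.
Recycle Q = 0.215×579.85 = 124.67 kg/s.
Combined feed F = 1020 + 124.67 = 1144.7 kg/s.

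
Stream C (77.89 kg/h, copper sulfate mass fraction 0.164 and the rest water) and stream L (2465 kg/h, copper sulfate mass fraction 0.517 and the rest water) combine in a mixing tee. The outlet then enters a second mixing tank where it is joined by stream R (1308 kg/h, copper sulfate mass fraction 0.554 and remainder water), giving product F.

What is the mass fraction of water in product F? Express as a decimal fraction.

Overall, product flow = 3850.9 kg/h.
water in = 77.89×0.836 + 2465×0.483 + 1308×0.446 = 1839.1 kg/h.
water fraction in F = 0.478.

0.478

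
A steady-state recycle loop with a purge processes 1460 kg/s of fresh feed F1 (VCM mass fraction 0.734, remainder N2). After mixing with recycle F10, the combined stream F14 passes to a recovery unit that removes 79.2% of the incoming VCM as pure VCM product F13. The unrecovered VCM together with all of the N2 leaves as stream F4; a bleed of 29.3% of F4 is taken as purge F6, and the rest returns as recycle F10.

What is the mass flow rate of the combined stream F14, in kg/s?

2582 kg/s

N2 enters only via F1 and leaves only via the purge: 1460×0.266 = 0.293×(N2 in F4), and the recovery unit passes all N2, so N2 in F14 = N2 in F4 = 1325.5 kg/s.
VCM in F14: m_A = 1460×0.734 + (1−0.293)·(1−0.792)·m_A, so m_A = 1071.6/0.8529 = 1256.4 kg/s.
F14 = 1256.4 + 1325.5 = 2581.9 kg/s.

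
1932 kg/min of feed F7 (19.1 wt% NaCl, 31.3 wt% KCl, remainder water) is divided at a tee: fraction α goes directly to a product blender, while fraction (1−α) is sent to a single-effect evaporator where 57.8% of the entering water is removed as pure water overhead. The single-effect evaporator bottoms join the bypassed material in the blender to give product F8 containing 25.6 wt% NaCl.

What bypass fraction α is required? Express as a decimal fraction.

0.114

All 1932×0.191 = 369.01 kg/min of NaCl reaches F8, so F8 = 369.01/0.256 = 1441.5 kg/min and vapour = 490.55 kg/min.
The evaporator receives (1−α)·1932 of feed at 0.496 water and removes 0.578 of that water:
0.578×0.496×(1−α)×1932 = 490.55
(1−α) = 490.55/553.88 = 0.8857;  α = 0.1143.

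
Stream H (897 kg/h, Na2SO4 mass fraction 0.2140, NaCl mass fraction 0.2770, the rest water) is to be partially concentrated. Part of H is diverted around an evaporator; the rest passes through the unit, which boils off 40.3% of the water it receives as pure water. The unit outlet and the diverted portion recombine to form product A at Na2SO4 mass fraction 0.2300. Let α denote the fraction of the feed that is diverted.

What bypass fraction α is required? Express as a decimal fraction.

0.661

All 897×0.214 = 191.96 kg/h of Na2SO4 reaches A, so A = 191.96/0.230 = 834.6 kg/h and vapour = 62.4 kg/h.
The evaporator receives (1−α)·897 of feed at 0.509 water and removes 0.403 of that water:
0.403×0.509×(1−α)×897 = 62.4
(1−α) = 62.4/184 = 0.3391;  α = 0.6609.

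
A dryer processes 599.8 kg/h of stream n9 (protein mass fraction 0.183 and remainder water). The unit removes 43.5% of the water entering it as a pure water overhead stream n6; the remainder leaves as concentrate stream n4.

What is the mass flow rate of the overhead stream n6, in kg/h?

water entering = 599.8×0.817 = 490.04 kg/h; overhead removed = 0.435×490.04 = 213.17 kg/h.

213.2 kg/h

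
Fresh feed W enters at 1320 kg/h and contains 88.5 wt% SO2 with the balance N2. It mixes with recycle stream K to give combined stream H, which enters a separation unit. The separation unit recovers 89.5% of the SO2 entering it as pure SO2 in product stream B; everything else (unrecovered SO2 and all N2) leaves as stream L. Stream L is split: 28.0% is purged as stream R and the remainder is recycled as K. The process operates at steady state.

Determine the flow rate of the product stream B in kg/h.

SO2 in H: m_A = 1320×0.885 + (1−0.280)·(1−0.895)·m_A, so m_A = 1168.2/0.9244 = 1263.7 kg/h.
Product B = 0.895×1263.7 = 1131 kg/h.

1131 kg/h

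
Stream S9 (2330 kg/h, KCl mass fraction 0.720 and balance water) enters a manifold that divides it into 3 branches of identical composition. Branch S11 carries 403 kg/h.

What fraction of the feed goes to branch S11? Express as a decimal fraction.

Fraction to S11 = 403/2330 = 0.1730.

0.173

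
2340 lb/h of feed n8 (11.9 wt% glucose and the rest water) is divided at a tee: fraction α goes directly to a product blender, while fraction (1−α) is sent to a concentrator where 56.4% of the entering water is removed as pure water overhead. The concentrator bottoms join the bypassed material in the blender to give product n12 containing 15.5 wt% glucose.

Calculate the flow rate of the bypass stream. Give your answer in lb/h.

1246 lb/h

All 2340×0.119 = 278.46 lb/h of glucose reaches n12, so n12 = 278.46/0.155 = 1796.5 lb/h and vapour = 543.48 lb/h.
The evaporator receives (1−α)·2340 of feed at 0.881 water and removes 0.564 of that water:
0.564×0.881×(1−α)×2340 = 543.48
(1−α) = 543.48/1162.7 = 0.4674;  α = 0.5326.
Bypass flow = 0.5326×2340 = 1246.2 lb/h.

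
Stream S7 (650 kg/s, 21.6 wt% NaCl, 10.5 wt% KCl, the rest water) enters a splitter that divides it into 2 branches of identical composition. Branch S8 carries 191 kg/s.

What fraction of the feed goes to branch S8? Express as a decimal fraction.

Fraction to S8 = 191/650 = 0.2938.

0.294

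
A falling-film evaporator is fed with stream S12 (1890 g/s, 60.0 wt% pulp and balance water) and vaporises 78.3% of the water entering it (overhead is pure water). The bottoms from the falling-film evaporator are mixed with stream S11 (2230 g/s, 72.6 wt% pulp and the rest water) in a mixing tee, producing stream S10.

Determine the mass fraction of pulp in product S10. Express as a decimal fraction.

Vapour removed = 0.783×0.400×1890 = 591.95 g/s; concentrate = 1298.1 g/s.
pulp reaching the mixer = 1134 (from concentrate) + 2230×0.726 = 2753 g/s.
Product flow = 1298.1 + 2230 = 3528.1 g/s; pulp fraction = 0.780.

0.780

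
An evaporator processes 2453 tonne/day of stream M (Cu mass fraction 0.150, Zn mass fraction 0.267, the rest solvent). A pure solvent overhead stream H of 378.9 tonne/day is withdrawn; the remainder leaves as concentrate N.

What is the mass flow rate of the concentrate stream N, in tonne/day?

Concentrate = 2453 − 378.9 = 2074.1 tonne/day.

2074 tonne/day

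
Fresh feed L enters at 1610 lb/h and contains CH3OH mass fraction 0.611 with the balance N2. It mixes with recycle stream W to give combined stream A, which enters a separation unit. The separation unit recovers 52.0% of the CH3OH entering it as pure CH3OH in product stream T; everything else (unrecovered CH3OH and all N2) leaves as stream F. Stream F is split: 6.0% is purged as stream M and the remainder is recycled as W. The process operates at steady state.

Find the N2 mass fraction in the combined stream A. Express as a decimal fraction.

N2 enters only via L and leaves only via the purge: 1610×0.389 = 0.060×(N2 in F), and the separation unit passes all N2, so N2 in A = N2 in F = 10438 lb/h.
CH3OH in A: m_A = 1610×0.611 + (1−0.060)·(1−0.520)·m_A, so m_A = 983.71/0.5488 = 1792.5 lb/h.
A = 1792.5 + 10438 = 12231 lb/h.
N2 fraction in A = 10438/12231 = 0.853.

0.853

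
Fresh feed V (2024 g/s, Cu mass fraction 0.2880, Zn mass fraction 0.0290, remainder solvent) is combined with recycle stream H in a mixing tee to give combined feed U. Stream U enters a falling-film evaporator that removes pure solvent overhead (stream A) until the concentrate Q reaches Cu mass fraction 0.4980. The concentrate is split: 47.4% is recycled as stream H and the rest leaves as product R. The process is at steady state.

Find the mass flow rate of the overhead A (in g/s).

Overall Cu balance (none leaves overhead): Cu in fresh feed = Cu in product, i.e. 2024×0.288 = (1−0.474)·Q·0.498.
Q = 582.91/(0.498×0.526) = 2225.3 g/s.
Recycle H = 0.474×2225.3 = 1054.8 g/s.
Combined feed U = 2024 + 1054.8 = 3078.8 g/s.
Overhead A = U − Q = 3078.8 − 2225.3 = 853.49 g/s.

853.5 g/s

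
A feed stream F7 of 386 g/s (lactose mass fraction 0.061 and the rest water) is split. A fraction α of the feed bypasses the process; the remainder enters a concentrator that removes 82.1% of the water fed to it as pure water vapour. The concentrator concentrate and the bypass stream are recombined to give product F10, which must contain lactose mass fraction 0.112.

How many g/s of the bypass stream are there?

All 386×0.061 = 23.546 g/s of lactose reaches F10, so F10 = 23.546/0.112 = 210.23 g/s and vapour = 175.77 g/s.
The evaporator receives (1−α)·386 of feed at 0.939 water and removes 0.821 of that water:
0.821×0.939×(1−α)×386 = 175.77
(1−α) = 175.77/297.57 = 0.5907;  α = 0.4093.
Bypass flow = 0.4093×386 = 158 g/s.

158 g/s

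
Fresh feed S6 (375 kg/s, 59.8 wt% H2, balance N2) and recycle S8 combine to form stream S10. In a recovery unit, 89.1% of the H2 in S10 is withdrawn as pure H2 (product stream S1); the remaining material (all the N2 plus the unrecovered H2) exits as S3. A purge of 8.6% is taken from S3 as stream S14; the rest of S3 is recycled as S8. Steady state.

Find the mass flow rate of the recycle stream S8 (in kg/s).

1627 kg/s

N2 enters only via S6 and leaves only via the purge: 375×0.402 = 0.086×(N2 in S3), and the recovery unit passes all N2, so N2 in S10 = N2 in S3 = 1752.9 kg/s.
H2 in S10: m_A = 375×0.598 + (1−0.086)·(1−0.891)·m_A, so m_A = 224.25/0.9004 = 249.06 kg/s.
S3 = (1−0.891)×249.06 + 1752.9 = 1780.1 kg/s.
Recycle S8 = (1−0.086)×1780.1 = 1627 kg/s.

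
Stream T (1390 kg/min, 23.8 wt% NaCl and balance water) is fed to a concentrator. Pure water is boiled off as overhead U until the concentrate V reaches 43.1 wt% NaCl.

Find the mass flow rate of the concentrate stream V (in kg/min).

NaCl is conserved: 1390×0.238 = 330.82 kg/min all reports to the concentrate.
Concentrate = 330.82/(target fraction) = 767.56 kg/min.

767.6 kg/min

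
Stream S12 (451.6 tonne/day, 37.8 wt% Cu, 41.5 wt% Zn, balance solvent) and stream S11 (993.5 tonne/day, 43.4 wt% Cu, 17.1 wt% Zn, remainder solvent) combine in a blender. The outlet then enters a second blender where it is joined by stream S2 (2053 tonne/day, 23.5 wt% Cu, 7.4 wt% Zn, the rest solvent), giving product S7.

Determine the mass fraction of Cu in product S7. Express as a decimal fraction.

Overall, product flow = 3498.1 tonne/day.
Cu in = 451.6×0.378 + 993.5×0.434 + 2053×0.235 = 1084.3 tonne/day.
Cu fraction in S7 = 0.3100.

0.3100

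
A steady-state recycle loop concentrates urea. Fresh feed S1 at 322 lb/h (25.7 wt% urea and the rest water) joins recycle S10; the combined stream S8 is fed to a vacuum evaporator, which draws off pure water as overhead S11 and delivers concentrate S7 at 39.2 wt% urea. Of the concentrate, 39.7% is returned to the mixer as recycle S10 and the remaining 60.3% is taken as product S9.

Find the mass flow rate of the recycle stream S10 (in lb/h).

139 lb/h

Overall urea balance (none leaves overhead): urea in fresh feed = urea in product, i.e. 322×0.257 = (1−0.397)·S7·0.392.
S7 = 82.754/(0.392×0.603) = 350.09 lb/h.
Recycle S10 = 0.397×350.09 = 138.99 lb/h.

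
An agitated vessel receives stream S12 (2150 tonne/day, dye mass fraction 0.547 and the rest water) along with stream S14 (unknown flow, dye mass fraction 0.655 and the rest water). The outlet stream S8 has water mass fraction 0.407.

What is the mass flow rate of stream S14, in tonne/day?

Let S14 be the unknown flow. Total out = 2150 + S14.
water balance: 973.95 + 0.345·S14 = 0.407·(2150 + S14)
(0.345 − 0.407)·S14 = 0.407×2150 − 973.95 = -98.9
S14 = -98.9 / -0.062 = 1595.2 tonne/day

1595 tonne/day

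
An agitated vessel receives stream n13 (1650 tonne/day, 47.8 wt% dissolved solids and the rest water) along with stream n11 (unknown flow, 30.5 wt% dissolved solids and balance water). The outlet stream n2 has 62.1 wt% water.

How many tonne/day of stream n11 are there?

Let n11 be the unknown flow. Total out = 1650 + n11.
water balance: 861.3 + 0.695·n11 = 0.621·(1650 + n11)
(0.695 − 0.621)·n11 = 0.621×1650 − 861.3 = 163.35
n11 = 163.35 / 0.074 = 2207.4 tonne/day

2207 tonne/day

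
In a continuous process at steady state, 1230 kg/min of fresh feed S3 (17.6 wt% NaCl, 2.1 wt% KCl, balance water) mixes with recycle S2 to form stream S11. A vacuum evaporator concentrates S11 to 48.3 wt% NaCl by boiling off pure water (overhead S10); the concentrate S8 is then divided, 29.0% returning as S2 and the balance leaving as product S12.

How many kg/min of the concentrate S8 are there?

Overall NaCl balance (none leaves overhead): NaCl in fresh feed = NaCl in product, i.e. 1230×0.176 = (1−0.290)·S8·0.483.
S8 = 216.48/(0.483×0.710) = 631.27 kg/min.

631.3 kg/min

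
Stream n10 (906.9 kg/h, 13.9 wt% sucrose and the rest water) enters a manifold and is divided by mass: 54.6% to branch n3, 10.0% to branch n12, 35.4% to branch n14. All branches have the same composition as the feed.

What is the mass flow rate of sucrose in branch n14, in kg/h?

44.62 kg/h

Branch n14 total = 0.354×906.9 = 321.04 kg/h.
sucrose in n14 = 0.139×321.04 = 44.625 kg/h.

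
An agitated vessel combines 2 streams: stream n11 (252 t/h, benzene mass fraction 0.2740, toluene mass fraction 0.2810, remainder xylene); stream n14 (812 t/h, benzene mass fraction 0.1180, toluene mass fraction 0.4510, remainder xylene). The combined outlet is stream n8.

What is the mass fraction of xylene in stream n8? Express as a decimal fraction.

Total flow out = 252 + 812 = 1064 t/h.
xylene in = 252×0.445 + 812×0.431 = 462.11 t/h.
xylene mass fraction in n8 = 462.11/1064 = 0.4343.

0.4343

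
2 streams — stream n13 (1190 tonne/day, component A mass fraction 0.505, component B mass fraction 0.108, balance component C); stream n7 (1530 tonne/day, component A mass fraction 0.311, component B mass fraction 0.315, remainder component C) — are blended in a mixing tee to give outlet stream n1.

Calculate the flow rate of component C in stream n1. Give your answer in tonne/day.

1033 tonne/day

component C out = component C in = 1190×0.387 + 1530×0.374 = 1032.8 tonne/day.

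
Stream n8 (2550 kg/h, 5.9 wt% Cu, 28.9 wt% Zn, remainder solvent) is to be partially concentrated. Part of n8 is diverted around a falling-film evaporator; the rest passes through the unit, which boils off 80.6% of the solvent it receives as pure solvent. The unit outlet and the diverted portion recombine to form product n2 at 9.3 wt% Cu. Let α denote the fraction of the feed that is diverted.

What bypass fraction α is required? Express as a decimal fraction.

0.304

All 2550×0.059 = 150.45 kg/h of Cu reaches n2, so n2 = 150.45/0.093 = 1617.7 kg/h and vapour = 932.26 kg/h.
The evaporator receives (1−α)·2550 of feed at 0.652 solvent and removes 0.806 of that solvent:
0.806×0.652×(1−α)×2550 = 932.26
(1−α) = 932.26/1340.1 = 0.6957;  α = 0.3043.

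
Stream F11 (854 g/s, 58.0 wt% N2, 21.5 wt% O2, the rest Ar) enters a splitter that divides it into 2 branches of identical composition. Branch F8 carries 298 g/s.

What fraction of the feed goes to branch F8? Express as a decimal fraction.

Fraction to F8 = 298/854 = 0.3489.

0.349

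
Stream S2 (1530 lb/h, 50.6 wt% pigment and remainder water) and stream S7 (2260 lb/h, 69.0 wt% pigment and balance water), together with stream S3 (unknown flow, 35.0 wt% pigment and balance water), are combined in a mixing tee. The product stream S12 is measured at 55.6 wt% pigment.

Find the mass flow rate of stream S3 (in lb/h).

Let S3 be the unknown flow. Total out = 3790 + S3.
pigment balance: 2333.6 + 0.350·S3 = 0.556·(3790 + S3)
(0.350 − 0.556)·S3 = 0.556×3790 − 2333.6 = -226.34
S3 = -226.34 / -0.206 = 1098.7 lb/h

1099 lb/h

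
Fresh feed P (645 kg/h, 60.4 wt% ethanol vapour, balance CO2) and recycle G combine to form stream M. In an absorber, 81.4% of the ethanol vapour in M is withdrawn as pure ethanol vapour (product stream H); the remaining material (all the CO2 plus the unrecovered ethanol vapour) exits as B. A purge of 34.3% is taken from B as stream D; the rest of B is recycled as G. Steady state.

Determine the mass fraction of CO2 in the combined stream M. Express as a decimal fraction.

CO2 enters only via P and leaves only via the purge: 645×0.396 = 0.343×(CO2 in B), and the absorber passes all CO2, so CO2 in M = CO2 in B = 744.66 kg/h.
ethanol vapour in M: m_A = 645×0.604 + (1−0.343)·(1−0.814)·m_A, so m_A = 389.58/0.8778 = 443.82 kg/h.
M = 443.82 + 744.66 = 1188.5 kg/h.
CO2 fraction in M = 744.66/1188.5 = 0.627.

0.627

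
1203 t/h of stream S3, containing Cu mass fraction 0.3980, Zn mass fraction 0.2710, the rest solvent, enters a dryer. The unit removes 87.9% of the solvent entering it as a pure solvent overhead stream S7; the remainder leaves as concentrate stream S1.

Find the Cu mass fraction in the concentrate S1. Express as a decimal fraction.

Cu is not removed: 1203×0.398 = 478.79 t/h of Cu enters S1.
solvent entering = 1203×0.331 = 398.19 t/h; overhead removed = 0.879×398.19 = 350.01 t/h.
Concentrate = 1203 − 350.01 = 852.99 t/h.
Mass fraction = 478.79/852.99 = 0.5613.

0.5613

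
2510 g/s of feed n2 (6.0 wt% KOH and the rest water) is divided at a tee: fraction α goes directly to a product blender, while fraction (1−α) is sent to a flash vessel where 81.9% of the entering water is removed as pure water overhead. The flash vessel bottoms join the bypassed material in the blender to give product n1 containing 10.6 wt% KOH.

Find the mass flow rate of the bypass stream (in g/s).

All 2510×0.060 = 150.6 g/s of KOH reaches n1, so n1 = 150.6/0.106 = 1420.8 g/s and vapour = 1089.2 g/s.
The evaporator receives (1−α)·2510 of feed at 0.940 water and removes 0.819 of that water:
0.819×0.940×(1−α)×2510 = 1089.2
(1−α) = 1089.2/1932.3 = 0.5637;  α = 0.4363.
Bypass flow = 0.4363×2510 = 1095.1 g/s.

1095 g/s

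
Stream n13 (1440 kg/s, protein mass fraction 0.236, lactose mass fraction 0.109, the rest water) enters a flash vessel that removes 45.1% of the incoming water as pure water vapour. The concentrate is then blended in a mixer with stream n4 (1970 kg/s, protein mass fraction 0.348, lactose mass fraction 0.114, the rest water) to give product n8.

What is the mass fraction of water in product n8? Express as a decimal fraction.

Vapour removed = 0.451×0.655×1440 = 425.38 kg/s; concentrate = 1014.6 kg/s.
water reaching the mixer = 517.82 (from concentrate) + 1970×0.538 = 1577.7 kg/s.
Product flow = 1014.6 + 1970 = 2984.6 kg/s; water fraction = 0.529.

0.529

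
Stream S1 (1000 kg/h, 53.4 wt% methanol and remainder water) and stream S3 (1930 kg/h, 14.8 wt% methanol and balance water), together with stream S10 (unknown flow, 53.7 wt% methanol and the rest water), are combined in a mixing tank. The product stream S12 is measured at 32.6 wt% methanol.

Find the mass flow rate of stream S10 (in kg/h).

Let S10 be the unknown flow. Total out = 2930 + S10.
methanol balance: 819.64 + 0.537·S10 = 0.326·(2930 + S10)
(0.537 − 0.326)·S10 = 0.326×2930 − 819.64 = 135.54
S10 = 135.54 / 0.211 = 642.37 kg/h

642.4 kg/h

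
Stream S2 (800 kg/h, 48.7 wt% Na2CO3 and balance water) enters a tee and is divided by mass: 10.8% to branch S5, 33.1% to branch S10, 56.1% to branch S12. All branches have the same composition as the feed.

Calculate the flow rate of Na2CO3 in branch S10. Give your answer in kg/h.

Branch S10 total = 0.331×800 = 264.8 kg/h.
Na2CO3 in S10 = 0.487×264.8 = 128.96 kg/h.

129 kg/h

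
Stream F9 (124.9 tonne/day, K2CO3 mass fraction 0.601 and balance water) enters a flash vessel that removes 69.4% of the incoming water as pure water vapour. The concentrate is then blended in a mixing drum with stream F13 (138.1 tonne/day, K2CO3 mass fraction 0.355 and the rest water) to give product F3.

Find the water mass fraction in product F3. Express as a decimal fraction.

Vapour removed = 0.694×0.399×124.9 = 34.586 tonne/day; concentrate = 90.314 tonne/day.
water reaching the mixer = 15.25 (from concentrate) + 138.1×0.645 = 104.32 tonne/day.
Product flow = 90.314 + 138.1 = 228.41 tonne/day; water fraction = 0.457.

0.457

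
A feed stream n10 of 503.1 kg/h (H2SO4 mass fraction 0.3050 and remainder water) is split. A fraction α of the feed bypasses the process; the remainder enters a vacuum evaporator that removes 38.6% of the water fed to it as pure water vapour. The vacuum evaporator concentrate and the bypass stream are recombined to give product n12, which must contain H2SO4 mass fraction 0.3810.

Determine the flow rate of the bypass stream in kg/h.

All 503.1×0.305 = 153.45 kg/h of H2SO4 reaches n12, so n12 = 153.45/0.381 = 402.74 kg/h and vapour = 100.36 kg/h.
The evaporator receives (1−α)·503.1 of feed at 0.695 water and removes 0.386 of that water:
0.386×0.695×(1−α)×503.1 = 100.36
(1−α) = 100.36/134.97 = 0.7436;  α = 0.2564.
Bypass flow = 0.2564×503.1 = 129.01 kg/h.

129 kg/h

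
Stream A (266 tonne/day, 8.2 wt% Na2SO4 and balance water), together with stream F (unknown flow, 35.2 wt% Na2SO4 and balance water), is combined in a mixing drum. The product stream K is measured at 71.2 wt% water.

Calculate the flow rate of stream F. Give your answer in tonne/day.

856.2 tonne/day

Let F be the unknown flow. Total out = 266 + F.
water balance: 244.19 + 0.648·F = 0.712·(266 + F)
(0.648 − 0.712)·F = 0.712×266 − 244.19 = -54.796
F = -54.796 / -0.064 = 856.19 tonne/day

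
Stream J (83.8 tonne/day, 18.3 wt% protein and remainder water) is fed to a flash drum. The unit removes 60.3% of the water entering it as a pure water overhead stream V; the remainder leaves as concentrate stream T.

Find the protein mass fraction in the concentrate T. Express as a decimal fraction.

0.3607

protein is not removed: 83.8×0.183 = 15.335 tonne/day of protein enters T.
water entering = 83.8×0.817 = 68.465 tonne/day; overhead removed = 0.603×68.465 = 41.284 tonne/day.
Concentrate = 83.8 − 41.284 = 42.516 tonne/day.
Mass fraction = 15.335/42.516 = 0.3607.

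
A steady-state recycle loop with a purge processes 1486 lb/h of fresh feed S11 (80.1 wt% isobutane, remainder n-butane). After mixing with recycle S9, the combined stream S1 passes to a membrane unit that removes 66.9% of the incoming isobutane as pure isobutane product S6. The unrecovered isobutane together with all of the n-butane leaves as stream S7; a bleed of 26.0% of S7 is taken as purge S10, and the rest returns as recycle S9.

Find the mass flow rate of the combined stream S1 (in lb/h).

n-butane enters only via S11 and leaves only via the purge: 1486×0.199 = 0.260×(n-butane in S7), and the membrane unit passes all n-butane, so n-butane in S1 = n-butane in S7 = 1137.4 lb/h.
isobutane in S1: m_A = 1486×0.801 + (1−0.260)·(1−0.669)·m_A, so m_A = 1190.3/0.7551 = 1576.4 lb/h.
S1 = 1576.4 + 1137.4 = 2713.8 lb/h.

2714 lb/h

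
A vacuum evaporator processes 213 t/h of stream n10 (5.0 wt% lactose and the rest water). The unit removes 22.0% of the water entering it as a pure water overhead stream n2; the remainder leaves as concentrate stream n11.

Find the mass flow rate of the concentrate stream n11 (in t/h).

168.5 t/h

water entering = 213×0.950 = 202.35 t/h; overhead removed = 0.220×202.35 = 44.517 t/h.
Concentrate = 213 − 44.517 = 168.48 t/h.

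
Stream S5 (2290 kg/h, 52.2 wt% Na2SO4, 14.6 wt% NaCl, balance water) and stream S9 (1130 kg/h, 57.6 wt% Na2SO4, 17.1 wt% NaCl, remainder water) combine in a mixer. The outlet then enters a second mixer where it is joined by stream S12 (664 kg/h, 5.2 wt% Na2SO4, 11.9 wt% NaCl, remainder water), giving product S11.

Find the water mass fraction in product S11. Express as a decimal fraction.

Overall, product flow = 4084 kg/h.
water in = 2290×0.332 + 1130×0.253 + 664×0.829 = 1596.6 kg/h.
water fraction in S11 = 0.391.

0.391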